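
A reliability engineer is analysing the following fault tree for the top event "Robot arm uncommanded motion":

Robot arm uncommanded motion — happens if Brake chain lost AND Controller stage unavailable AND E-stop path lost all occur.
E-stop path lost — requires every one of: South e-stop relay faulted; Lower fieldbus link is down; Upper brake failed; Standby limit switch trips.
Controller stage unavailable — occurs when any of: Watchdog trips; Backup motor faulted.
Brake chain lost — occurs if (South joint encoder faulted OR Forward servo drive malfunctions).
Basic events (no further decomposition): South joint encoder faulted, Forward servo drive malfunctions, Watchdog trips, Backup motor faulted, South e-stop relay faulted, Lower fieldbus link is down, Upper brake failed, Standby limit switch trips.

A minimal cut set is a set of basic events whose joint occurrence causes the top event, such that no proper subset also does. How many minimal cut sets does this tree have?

4

Brake chain lost [OR]: union of children's cut sets → 2 cut set(s).
Controller stage unavailable [OR]: union of children's cut sets → 2 cut set(s).
E-stop path lost [AND]: one cut set from each child combined → 1 × 1 × 1 × 1 = 1 cut set(s).
Robot arm uncommanded motion [AND]: one cut set from each child combined → 2 × 2 × 1 = 4 cut set(s).
Minimal cut sets: {Lower fieldbus link is down, South e-stop relay faulted, South joint encoder faulted, Standby limit switch trips, Upper brake failed, Watchdog trips}; {Backup motor faulted, Lower fieldbus link is down, South e-stop relay faulted, South joint encoder faulted, Standby limit switch trips, Upper brake failed}; {Forward servo drive malfunctions, Lower fieldbus link is down, South e-stop relay faulted, Standby limit switch trips, Upper brake failed, Watchdog trips}; {Backup motor faulted, Forward servo drive malfunctions, Lower fieldbus link is down, South e-stop relay faulted, Standby limit switch trips, Upper brake failed}.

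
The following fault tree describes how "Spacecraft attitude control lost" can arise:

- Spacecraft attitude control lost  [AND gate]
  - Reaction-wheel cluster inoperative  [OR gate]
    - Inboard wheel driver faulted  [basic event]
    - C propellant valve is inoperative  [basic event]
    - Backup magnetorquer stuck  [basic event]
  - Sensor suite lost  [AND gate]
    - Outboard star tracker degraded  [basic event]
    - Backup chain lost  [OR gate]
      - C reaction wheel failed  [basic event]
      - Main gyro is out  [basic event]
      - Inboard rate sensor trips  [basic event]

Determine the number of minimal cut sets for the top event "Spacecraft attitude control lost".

9

Reaction-wheel cluster inoperative [OR]: union of children's cut sets → 3 cut set(s).
Backup chain lost [OR]: union of children's cut sets → 3 cut set(s).
Sensor suite lost [AND]: one cut set from each child combined → 1 × 3 = 3 cut set(s).
Spacecraft attitude control lost [AND]: one cut set from each child combined → 3 × 3 = 9 cut set(s).
Minimal cut sets: {C reaction wheel failed, Inboard wheel driver faulted, Outboard star tracker degraded}; {Inboard wheel driver faulted, Main gyro is out, Outboard star tracker degraded}; {Inboard rate sensor trips, Inboard wheel driver faulted, Outboard star tracker degraded}; {C propellant valve is inoperative, C reaction wheel failed, Outboard star tracker degraded}; {C propellant valve is inoperative, Main gyro is out, Outboard star tracker degraded}; {C propellant valve is inoperative, Inboard rate sensor trips, Outboard star tracker degraded}; {Backup magnetorquer stuck, C reaction wheel failed, Outboard star tracker degraded}; {Backup magnetorquer stuck, Main gyro is out, Outboard star tracker degraded}; {Backup magnetorquer stuck, Inboard rate sensor trips, Outboard star tracker degraded}.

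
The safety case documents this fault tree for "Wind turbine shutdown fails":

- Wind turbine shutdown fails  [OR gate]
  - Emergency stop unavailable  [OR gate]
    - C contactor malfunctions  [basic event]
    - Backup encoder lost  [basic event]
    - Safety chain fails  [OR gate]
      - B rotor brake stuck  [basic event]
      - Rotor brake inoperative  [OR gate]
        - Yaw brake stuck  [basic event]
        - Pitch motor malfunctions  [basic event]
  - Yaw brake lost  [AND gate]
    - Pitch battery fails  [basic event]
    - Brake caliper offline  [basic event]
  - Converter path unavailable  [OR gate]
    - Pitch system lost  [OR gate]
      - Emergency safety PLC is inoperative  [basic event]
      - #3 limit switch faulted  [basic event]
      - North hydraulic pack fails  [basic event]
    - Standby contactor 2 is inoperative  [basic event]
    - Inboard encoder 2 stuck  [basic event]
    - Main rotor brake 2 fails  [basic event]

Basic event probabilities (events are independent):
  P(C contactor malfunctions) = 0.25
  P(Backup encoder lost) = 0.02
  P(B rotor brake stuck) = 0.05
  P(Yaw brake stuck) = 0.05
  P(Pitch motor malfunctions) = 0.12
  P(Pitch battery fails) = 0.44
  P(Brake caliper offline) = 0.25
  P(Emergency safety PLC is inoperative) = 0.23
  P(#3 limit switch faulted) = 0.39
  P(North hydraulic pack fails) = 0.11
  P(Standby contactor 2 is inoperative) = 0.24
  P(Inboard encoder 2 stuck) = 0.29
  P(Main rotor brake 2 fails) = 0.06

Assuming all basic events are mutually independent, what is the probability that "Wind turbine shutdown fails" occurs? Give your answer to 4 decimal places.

P(Rotor brake inoperative) [OR] = 1 − (1−0.05) × (1−0.12) = 0.164000
P(Safety chain fails) [OR] = 1 − (1−0.05) × (1−0.164000) = 0.205800
P(Emergency stop unavailable) [OR] = 1 − (1−0.25) × (1−0.02) × (1−0.205800) = 0.416263
P(Yaw brake lost) [AND] = 0.44 × 0.25 = 0.110000
P(Pitch system lost) [OR] = 1 − (1−0.23) × (1−0.39) × (1−0.11) = 0.581967
P(Converter path unavailable) [OR] = 1 − (1−0.581967) × (1−0.24) × (1−0.29) × (1−0.06) = 0.787964
P(Wind turbine shutdown fails) [OR] = 1 − (1−0.416263) × (1−0.110000) × (1−0.787964) = 0.889842
Rounded to 4 decimal places: P(Wind turbine shutdown fails) ≈ 0.8898.

0.8898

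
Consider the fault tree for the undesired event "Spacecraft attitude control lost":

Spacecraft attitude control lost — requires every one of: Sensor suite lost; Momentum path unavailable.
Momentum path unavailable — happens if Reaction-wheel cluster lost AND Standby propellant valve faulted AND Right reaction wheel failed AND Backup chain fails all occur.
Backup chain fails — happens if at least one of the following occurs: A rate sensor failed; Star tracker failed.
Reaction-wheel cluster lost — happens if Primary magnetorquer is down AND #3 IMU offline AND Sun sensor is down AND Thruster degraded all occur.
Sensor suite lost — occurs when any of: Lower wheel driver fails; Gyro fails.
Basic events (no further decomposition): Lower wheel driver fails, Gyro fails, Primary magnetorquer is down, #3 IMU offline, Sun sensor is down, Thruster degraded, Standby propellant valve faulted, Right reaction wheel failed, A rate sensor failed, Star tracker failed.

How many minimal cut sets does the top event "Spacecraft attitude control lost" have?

4

Sensor suite lost [OR]: union of children's cut sets → 2 cut set(s).
Reaction-wheel cluster lost [AND]: one cut set from each child combined → 1 × 1 × 1 × 1 = 1 cut set(s).
Backup chain fails [OR]: union of children's cut sets → 2 cut set(s).
Momentum path unavailable [AND]: one cut set from each child combined → 1 × 1 × 1 × 2 = 2 cut set(s).
Spacecraft attitude control lost [AND]: one cut set from each child combined → 2 × 2 = 4 cut set(s).
Minimal cut sets: {#3 IMU offline, A rate sensor failed, Lower wheel driver fails, Primary magnetorquer is down, Right reaction wheel failed, Standby propellant valve faulted, Sun sensor is down, Thruster degraded}; {#3 IMU offline, Lower wheel driver fails, Primary magnetorquer is down, Right reaction wheel failed, Standby propellant valve faulted, Star tracker failed, Sun sensor is down, Thruster degraded}; {#3 IMU offline, A rate sensor failed, Gyro fails, Primary magnetorquer is down, Right reaction wheel failed, Standby propellant valve faulted, Sun sensor is down, Thruster degraded}; {#3 IMU offline, Gyro fails, Primary magnetorquer is down, Right reaction wheel failed, Standby propellant valve faulted, Star tracker failed, Sun sensor is down, Thruster degraded}.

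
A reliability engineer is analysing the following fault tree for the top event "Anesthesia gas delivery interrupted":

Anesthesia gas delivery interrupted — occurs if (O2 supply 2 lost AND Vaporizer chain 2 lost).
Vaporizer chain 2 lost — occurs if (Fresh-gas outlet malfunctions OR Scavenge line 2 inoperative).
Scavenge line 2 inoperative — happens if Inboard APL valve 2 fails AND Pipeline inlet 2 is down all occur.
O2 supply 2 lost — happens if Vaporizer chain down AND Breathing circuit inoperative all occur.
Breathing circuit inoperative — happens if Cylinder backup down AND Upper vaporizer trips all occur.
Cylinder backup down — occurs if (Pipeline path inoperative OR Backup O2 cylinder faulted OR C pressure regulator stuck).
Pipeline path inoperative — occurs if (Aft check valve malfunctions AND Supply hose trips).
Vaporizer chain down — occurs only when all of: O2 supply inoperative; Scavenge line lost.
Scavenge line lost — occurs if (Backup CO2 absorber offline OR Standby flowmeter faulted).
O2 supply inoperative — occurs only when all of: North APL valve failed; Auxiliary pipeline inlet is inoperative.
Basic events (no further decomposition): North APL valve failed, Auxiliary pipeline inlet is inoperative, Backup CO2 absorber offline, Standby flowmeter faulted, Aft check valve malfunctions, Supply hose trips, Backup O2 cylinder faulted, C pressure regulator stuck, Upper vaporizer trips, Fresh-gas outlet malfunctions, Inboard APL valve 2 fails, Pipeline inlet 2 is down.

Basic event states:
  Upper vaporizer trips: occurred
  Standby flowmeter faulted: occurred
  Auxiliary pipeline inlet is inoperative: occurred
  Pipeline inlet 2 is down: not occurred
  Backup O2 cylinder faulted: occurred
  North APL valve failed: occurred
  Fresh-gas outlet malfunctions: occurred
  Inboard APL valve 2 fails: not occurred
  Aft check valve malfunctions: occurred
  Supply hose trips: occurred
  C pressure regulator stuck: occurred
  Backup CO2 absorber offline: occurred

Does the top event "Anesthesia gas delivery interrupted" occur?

O2 supply inoperative [AND]: North APL valve failed=occurs, Auxiliary pipeline inlet is inoperative=occurs → all inputs occur → occurs.
Scavenge line lost [OR]: Backup CO2 absorber offline=occurs, Standby flowmeter faulted=occurs → at least one input occurs → occurs.
Vaporizer chain down [AND]: O2 supply inoperative=occurs, Scavenge line lost=occurs → all inputs occur → occurs.
Pipeline path inoperative [AND]: Aft check valve malfunctions=occurs, Supply hose trips=occurs → all inputs occur → occurs.
Cylinder backup down [OR]: Pipeline path inoperative=occurs, Backup O2 cylinder faulted=occurs, C pressure regulator stuck=occurs → at least one input occurs → occurs.
Breathing circuit inoperative [AND]: Cylinder backup down=occurs, Upper vaporizer trips=occurs → all inputs occur → occurs.
O2 supply 2 lost [AND]: Vaporizer chain down=occurs, Breathing circuit inoperative=occurs → all inputs occur → occurs.
Scavenge line 2 inoperative [AND]: Inboard APL valve 2 fails=not, Pipeline inlet 2 is down=not → not all inputs occur → does not occur.
Vaporizer chain 2 lost [OR]: Fresh-gas outlet malfunctions=occurs, Scavenge line 2 inoperative=not → at least one input occurs → occurs.
Anesthesia gas delivery interrupted [AND]: O2 supply 2 lost=occurs, Vaporizer chain 2 lost=occurs → all inputs occur → occurs.

Yes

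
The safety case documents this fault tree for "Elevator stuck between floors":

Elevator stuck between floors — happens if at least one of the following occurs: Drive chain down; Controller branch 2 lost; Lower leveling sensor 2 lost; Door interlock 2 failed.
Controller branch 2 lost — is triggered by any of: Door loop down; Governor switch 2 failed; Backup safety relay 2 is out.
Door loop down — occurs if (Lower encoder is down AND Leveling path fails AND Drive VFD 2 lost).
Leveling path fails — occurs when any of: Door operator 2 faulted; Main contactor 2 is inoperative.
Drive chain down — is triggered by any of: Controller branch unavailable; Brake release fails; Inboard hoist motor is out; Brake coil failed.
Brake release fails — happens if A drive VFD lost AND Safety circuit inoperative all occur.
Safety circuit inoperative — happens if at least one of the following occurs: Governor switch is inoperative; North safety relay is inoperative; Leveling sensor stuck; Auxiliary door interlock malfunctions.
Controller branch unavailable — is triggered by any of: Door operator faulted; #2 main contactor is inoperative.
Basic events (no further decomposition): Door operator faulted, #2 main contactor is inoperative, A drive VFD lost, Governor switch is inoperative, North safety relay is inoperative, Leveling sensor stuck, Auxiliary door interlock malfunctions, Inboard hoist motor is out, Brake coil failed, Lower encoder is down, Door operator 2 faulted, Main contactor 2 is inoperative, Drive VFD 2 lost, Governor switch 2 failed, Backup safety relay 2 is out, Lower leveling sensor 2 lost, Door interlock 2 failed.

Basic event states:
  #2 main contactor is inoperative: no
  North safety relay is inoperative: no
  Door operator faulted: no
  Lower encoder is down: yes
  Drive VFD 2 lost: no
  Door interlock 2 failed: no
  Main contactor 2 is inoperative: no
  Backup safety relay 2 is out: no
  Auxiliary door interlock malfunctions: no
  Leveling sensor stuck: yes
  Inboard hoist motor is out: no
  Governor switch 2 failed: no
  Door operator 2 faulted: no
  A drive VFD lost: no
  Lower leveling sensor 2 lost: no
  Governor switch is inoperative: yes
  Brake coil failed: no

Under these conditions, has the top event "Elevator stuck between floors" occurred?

Controller branch unavailable [OR]: Door operator faulted=not, #2 main contactor is inoperative=not → no input occurs → does not occur.
Safety circuit inoperative [OR]: Governor switch is inoperative=occurs, North safety relay is inoperative=not, Leveling sensor stuck=occurs, Auxiliary door interlock malfunctions=not → at least one input occurs → occurs.
Brake release fails [AND]: A drive VFD lost=not, Safety circuit inoperative=occurs → not all inputs occur → does not occur.
Drive chain down [OR]: Controller branch unavailable=not, Brake release fails=not, Inboard hoist motor is out=not, Brake coil failed=not → no input occurs → does not occur.
Leveling path fails [OR]: Door operator 2 faulted=not, Main contactor 2 is inoperative=not → no input occurs → does not occur.
Door loop down [AND]: Lower encoder is down=occurs, Leveling path fails=not, Drive VFD 2 lost=not → not all inputs occur → does not occur.
Controller branch 2 lost [OR]: Door loop down=not, Governor switch 2 failed=not, Backup safety relay 2 is out=not → no input occurs → does not occur.
Elevator stuck between floors [OR]: Drive chain down=not, Controller branch 2 lost=not, Lower leveling sensor 2 lost=not, Door interlock 2 failed=not → no input occurs → does not occur.

No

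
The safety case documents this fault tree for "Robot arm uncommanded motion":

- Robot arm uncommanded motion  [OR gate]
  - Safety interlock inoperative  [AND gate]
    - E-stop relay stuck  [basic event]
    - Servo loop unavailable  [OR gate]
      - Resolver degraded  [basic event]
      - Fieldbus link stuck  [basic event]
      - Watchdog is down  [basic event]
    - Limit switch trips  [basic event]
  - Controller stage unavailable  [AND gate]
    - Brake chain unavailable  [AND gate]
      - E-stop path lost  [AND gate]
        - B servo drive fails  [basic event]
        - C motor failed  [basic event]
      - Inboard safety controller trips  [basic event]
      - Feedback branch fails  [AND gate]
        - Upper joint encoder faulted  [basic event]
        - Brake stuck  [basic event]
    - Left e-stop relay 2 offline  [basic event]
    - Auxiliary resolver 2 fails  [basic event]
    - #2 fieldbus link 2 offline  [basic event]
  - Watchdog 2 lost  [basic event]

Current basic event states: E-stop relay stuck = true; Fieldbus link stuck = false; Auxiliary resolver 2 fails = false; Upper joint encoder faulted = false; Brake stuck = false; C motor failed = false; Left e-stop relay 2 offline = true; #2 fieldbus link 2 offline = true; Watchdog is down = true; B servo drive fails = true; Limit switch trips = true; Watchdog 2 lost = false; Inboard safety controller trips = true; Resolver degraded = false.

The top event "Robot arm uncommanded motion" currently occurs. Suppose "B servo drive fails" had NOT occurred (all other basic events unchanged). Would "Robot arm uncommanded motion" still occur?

Yes

Counterfactual: set "B servo drive fails" to not occurred.
Servo loop unavailable [OR]: Resolver degraded=not, Fieldbus link stuck=not, Watchdog is down=occurs → at least one input occurs → occurs.
Safety interlock inoperative [AND]: E-stop relay stuck=occurs, Servo loop unavailable=occurs, Limit switch trips=occurs → all inputs occur → occurs.
E-stop path lost [AND]: B servo drive fails=not, C motor failed=not → not all inputs occur → does not occur.
Feedback branch fails [AND]: Upper joint encoder faulted=not, Brake stuck=not → not all inputs occur → does not occur.
Brake chain unavailable [AND]: E-stop path lost=not, Inboard safety controller trips=occurs, Feedback branch fails=not → not all inputs occur → does not occur.
Controller stage unavailable [AND]: Brake chain unavailable=not, Left e-stop relay 2 offline=occurs, Auxiliary resolver 2 fails=not, #2 fieldbus link 2 offline=occurs → not all inputs occur → does not occur.
Robot arm uncommanded motion [OR]: Safety interlock inoperative=occurs, Controller stage unavailable=not, Watchdog 2 lost=not → at least one input occurs → occurs.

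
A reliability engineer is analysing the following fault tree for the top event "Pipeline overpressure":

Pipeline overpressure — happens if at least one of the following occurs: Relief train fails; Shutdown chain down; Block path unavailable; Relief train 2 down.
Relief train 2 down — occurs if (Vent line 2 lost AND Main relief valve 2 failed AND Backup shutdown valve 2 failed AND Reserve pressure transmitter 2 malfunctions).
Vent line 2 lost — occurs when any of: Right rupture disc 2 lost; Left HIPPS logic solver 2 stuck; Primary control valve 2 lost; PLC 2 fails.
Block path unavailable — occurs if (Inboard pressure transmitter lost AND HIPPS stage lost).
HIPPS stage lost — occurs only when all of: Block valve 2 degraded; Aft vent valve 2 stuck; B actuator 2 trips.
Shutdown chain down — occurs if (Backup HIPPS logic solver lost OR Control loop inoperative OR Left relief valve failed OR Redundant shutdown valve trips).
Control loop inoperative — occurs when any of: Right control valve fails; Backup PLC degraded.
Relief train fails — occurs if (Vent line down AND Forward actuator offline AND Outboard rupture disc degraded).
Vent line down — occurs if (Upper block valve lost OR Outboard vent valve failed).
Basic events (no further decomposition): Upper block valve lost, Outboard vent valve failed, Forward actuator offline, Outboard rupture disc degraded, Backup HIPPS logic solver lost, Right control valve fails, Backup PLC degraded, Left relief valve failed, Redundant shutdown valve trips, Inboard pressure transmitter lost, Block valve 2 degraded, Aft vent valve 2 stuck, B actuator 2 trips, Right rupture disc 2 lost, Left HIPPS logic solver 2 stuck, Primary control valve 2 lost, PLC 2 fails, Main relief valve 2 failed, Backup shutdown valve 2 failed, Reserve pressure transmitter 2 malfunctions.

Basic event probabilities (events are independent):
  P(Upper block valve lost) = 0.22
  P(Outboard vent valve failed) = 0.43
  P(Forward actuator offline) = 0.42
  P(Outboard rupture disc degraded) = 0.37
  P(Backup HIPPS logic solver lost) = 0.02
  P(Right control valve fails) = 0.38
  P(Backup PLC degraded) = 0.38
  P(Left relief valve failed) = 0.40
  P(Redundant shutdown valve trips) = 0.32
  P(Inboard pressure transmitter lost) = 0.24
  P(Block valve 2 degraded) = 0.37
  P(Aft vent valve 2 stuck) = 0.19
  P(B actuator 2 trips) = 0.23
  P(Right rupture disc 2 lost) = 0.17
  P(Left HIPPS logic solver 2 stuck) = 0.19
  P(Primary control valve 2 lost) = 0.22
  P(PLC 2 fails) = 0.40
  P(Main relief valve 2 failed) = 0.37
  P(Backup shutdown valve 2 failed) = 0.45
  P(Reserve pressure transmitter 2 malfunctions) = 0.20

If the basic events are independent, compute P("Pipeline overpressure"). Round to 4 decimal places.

0.8633

P(Vent line down) [OR] = 1 − (1−0.22) × (1−0.43) = 0.555400
P(Relief train fails) [AND] = 0.555400 × 0.42 × 0.37 = 0.086309
P(Control loop inoperative) [OR] = 1 − (1−0.38) × (1−0.38) = 0.615600
P(Shutdown chain down) [OR] = 1 − (1−0.02) × (1−0.615600) × (1−0.40) × (1−0.32) = 0.846302
P(HIPPS stage lost) [AND] = 0.37 × 0.19 × 0.23 = 0.016169
P(Block path unavailable) [AND] = 0.24 × 0.016169 = 0.003881
P(Vent line 2 lost) [OR] = 1 − (1−0.17) × (1−0.19) × (1−0.22) × (1−0.40) = 0.685364
P(Relief train 2 down) [AND] = 0.685364 × 0.37 × 0.45 × 0.20 = 0.022823
P(Pipeline overpressure) [OR] = 1 − (1−0.086309) × (1−0.846302) × (1−0.003881) × (1−0.022823) = 0.863305
Rounded to 4 decimal places: P(Pipeline overpressure) ≈ 0.8633.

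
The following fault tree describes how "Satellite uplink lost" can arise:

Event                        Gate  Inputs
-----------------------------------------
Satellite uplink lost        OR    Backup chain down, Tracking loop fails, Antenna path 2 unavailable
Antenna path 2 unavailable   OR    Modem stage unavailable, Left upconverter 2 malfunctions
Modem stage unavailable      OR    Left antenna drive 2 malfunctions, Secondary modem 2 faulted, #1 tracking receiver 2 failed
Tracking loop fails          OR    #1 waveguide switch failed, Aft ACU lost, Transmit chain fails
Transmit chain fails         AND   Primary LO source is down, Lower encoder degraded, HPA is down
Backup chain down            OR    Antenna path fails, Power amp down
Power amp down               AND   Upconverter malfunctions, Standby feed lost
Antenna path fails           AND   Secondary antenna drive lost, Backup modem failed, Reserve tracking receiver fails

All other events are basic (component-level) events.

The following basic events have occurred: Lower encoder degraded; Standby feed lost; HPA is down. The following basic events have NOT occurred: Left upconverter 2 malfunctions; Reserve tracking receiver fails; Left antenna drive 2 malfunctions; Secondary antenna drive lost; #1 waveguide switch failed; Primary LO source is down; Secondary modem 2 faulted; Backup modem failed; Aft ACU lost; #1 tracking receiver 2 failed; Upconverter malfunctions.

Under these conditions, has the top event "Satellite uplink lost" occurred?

Antenna path fails [AND]: Secondary antenna drive lost=not, Backup modem failed=not, Reserve tracking receiver fails=not → not all inputs occur → does not occur.
Power amp down [AND]: Upconverter malfunctions=not, Standby feed lost=occurs → not all inputs occur → does not occur.
Backup chain down [OR]: Antenna path fails=not, Power amp down=not → no input occurs → does not occur.
Transmit chain fails [AND]: Primary LO source is down=not, Lower encoder degraded=occurs, HPA is down=occurs → not all inputs occur → does not occur.
Tracking loop fails [OR]: #1 waveguide switch failed=not, Aft ACU lost=not, Transmit chain fails=not → no input occurs → does not occur.
Modem stage unavailable [OR]: Left antenna drive 2 malfunctions=not, Secondary modem 2 faulted=not, #1 tracking receiver 2 failed=not → no input occurs → does not occur.
Antenna path 2 unavailable [OR]: Modem stage unavailable=not, Left upconverter 2 malfunctions=not → no input occurs → does not occur.
Satellite uplink lost [OR]: Backup chain down=not, Tracking loop fails=not, Antenna path 2 unavailable=not → no input occurs → does not occur.

No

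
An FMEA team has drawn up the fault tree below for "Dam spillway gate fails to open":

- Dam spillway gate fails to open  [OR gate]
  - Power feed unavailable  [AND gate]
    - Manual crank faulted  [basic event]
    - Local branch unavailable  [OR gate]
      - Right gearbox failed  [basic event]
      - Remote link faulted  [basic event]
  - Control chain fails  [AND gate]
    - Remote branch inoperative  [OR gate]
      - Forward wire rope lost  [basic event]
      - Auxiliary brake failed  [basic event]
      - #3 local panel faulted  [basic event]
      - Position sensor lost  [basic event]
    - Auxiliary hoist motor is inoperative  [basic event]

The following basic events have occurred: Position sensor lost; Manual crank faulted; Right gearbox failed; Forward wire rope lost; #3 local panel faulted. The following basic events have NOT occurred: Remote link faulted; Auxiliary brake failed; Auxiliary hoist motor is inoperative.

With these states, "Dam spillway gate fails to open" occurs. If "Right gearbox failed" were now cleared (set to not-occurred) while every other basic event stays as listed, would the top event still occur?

Counterfactual: set "Right gearbox failed" to not occurred.
Local branch unavailable [OR]: Right gearbox failed=not, Remote link faulted=not → no input occurs → does not occur.
Power feed unavailable [AND]: Manual crank faulted=occurs, Local branch unavailable=not → not all inputs occur → does not occur.
Remote branch inoperative [OR]: Forward wire rope lost=occurs, Auxiliary brake failed=not, #3 local panel faulted=occurs, Position sensor lost=occurs → at least one input occurs → occurs.
Control chain fails [AND]: Remote branch inoperative=occurs, Auxiliary hoist motor is inoperative=not → not all inputs occur → does not occur.
Dam spillway gate fails to open [OR]: Power feed unavailable=not, Control chain fails=not → no input occurs → does not occur.

No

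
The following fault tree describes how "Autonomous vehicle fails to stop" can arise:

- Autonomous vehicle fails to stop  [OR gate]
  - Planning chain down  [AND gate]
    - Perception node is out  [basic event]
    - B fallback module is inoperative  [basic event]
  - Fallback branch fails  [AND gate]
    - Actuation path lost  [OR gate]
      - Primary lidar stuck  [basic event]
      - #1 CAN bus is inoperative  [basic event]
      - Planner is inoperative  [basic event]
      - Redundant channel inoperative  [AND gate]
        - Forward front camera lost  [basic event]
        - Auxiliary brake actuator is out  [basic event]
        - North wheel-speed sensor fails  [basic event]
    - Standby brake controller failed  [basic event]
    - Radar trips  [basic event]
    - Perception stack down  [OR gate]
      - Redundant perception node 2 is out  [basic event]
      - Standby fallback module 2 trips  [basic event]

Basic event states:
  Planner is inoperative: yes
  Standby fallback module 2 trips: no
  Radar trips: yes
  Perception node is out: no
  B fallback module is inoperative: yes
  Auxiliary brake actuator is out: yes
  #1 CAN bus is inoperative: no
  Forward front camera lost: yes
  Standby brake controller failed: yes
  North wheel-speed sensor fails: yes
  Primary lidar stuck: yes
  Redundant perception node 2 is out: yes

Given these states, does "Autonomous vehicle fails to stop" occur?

Planning chain down [AND]: Perception node is out=not, B fallback module is inoperative=occurs → not all inputs occur → does not occur.
Redundant channel inoperative [AND]: Forward front camera lost=occurs, Auxiliary brake actuator is out=occurs, North wheel-speed sensor fails=occurs → all inputs occur → occurs.
Actuation path lost [OR]: Primary lidar stuck=occurs, #1 CAN bus is inoperative=not, Planner is inoperative=occurs, Redundant channel inoperative=occurs → at least one input occurs → occurs.
Perception stack down [OR]: Redundant perception node 2 is out=occurs, Standby fallback module 2 trips=not → at least one input occurs → occurs.
Fallback branch fails [AND]: Actuation path lost=occurs, Standby brake controller failed=occurs, Radar trips=occurs, Perception stack down=occurs → all inputs occur → occurs.
Autonomous vehicle fails to stop [OR]: Planning chain down=not, Fallback branch fails=occurs → at least one input occurs → occurs.

Yes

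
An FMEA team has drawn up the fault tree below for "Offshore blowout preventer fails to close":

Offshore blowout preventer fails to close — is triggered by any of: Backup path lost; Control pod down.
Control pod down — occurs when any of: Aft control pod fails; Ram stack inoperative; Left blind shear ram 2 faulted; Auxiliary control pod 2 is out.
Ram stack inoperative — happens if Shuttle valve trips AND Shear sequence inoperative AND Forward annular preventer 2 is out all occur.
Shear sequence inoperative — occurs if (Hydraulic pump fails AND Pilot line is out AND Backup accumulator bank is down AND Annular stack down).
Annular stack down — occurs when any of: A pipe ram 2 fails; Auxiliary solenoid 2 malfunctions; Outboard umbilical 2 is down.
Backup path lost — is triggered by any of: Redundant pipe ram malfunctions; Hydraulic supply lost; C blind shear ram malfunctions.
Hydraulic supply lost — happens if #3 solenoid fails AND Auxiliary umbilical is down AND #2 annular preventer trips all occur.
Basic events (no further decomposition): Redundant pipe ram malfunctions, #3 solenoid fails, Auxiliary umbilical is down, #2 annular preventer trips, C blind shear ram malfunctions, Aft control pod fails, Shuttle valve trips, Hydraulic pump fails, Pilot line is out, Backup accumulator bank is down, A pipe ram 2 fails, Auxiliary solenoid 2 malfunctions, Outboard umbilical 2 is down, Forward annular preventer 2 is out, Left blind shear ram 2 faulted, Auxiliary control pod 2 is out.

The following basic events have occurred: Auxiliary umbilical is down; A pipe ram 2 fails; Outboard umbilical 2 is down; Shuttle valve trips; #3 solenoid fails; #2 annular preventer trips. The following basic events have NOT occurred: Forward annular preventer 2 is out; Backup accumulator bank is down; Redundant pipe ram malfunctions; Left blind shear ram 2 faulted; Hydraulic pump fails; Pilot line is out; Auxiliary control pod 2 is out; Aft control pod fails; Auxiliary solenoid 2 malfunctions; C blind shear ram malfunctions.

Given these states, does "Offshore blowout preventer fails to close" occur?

Hydraulic supply lost [AND]: #3 solenoid fails=occurs, Auxiliary umbilical is down=occurs, #2 annular preventer trips=occurs → all inputs occur → occurs.
Backup path lost [OR]: Redundant pipe ram malfunctions=not, Hydraulic supply lost=occurs, C blind shear ram malfunctions=not → at least one input occurs → occurs.
Annular stack down [OR]: A pipe ram 2 fails=occurs, Auxiliary solenoid 2 malfunctions=not, Outboard umbilical 2 is down=occurs → at least one input occurs → occurs.
Shear sequence inoperative [AND]: Hydraulic pump fails=not, Pilot line is out=not, Backup accumulator bank is down=not, Annular stack down=occurs → not all inputs occur → does not occur.
Ram stack inoperative [AND]: Shuttle valve trips=occurs, Shear sequence inoperative=not, Forward annular preventer 2 is out=not → not all inputs occur → does not occur.
Control pod down [OR]: Aft control pod fails=not, Ram stack inoperative=not, Left blind shear ram 2 faulted=not, Auxiliary control pod 2 is out=not → no input occurs → does not occur.
Offshore blowout preventer fails to close [OR]: Backup path lost=occurs, Control pod down=not → at least one input occurs → occurs.

Yes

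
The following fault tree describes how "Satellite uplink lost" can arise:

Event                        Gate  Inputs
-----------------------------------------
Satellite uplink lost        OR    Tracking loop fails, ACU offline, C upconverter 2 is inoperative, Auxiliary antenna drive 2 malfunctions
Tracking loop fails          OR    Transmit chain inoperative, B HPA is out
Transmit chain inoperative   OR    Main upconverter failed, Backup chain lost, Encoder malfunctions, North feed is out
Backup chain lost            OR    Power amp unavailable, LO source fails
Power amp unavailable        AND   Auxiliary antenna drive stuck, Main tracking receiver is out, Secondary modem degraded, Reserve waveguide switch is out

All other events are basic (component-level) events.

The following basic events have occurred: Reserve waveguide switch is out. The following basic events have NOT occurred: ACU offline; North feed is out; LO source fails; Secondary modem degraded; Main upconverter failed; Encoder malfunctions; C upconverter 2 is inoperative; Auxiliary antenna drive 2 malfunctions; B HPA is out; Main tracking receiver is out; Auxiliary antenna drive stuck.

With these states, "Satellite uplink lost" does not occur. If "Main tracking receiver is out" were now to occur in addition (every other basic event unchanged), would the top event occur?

Counterfactual: set "Main tracking receiver is out" to occurred.
Power amp unavailable [AND]: Auxiliary antenna drive stuck=not, Main tracking receiver is out=occurs, Secondary modem degraded=not, Reserve waveguide switch is out=occurs → not all inputs occur → does not occur.
Backup chain lost [OR]: Power amp unavailable=not, LO source fails=not → no input occurs → does not occur.
Transmit chain inoperative [OR]: Main upconverter failed=not, Backup chain lost=not, Encoder malfunctions=not, North feed is out=not → no input occurs → does not occur.
Tracking loop fails [OR]: Transmit chain inoperative=not, B HPA is out=not → no input occurs → does not occur.
Satellite uplink lost [OR]: Tracking loop fails=not, ACU offline=not, C upconverter 2 is inoperative=not, Auxiliary antenna drive 2 malfunctions=not → no input occurs → does not occur.

No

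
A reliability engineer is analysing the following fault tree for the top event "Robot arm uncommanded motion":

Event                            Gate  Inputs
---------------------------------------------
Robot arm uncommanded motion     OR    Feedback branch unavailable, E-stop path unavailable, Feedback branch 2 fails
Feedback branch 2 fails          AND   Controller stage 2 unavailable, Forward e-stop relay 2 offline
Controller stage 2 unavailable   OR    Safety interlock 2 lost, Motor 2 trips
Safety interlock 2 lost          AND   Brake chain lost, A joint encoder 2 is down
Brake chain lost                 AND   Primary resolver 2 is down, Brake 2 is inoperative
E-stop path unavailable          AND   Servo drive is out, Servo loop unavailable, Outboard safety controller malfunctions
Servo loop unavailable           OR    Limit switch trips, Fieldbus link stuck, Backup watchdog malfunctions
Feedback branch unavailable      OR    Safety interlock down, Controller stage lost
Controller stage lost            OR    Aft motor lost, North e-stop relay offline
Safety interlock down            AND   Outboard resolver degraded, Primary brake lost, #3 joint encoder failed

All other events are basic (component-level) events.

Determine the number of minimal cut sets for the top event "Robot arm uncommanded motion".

8

Safety interlock down [AND]: one cut set from each child combined → 1 × 1 × 1 = 1 cut set(s).
Controller stage lost [OR]: union of children's cut sets → 2 cut set(s).
Feedback branch unavailable [OR]: union of children's cut sets → 3 cut set(s).
Servo loop unavailable [OR]: union of children's cut sets → 3 cut set(s).
E-stop path unavailable [AND]: one cut set from each child combined → 1 × 3 × 1 = 3 cut set(s).
Brake chain lost [AND]: one cut set from each child combined → 1 × 1 = 1 cut set(s).
Safety interlock 2 lost [AND]: one cut set from each child combined → 1 × 1 = 1 cut set(s).
Controller stage 2 unavailable [OR]: union of children's cut sets → 2 cut set(s).
Feedback branch 2 fails [AND]: one cut set from each child combined → 2 × 1 = 2 cut set(s).
Robot arm uncommanded motion [OR]: union of children's cut sets → 8 cut set(s).
Minimal cut sets: {#3 joint encoder failed, Outboard resolver degraded, Primary brake lost}; {Aft motor lost}; {North e-stop relay offline}; {Limit switch trips, Outboard safety controller malfunctions, Servo drive is out}; {Fieldbus link stuck, Outboard safety controller malfunctions, Servo drive is out}; {Backup watchdog malfunctions, Outboard safety controller malfunctions, Servo drive is out}; {A joint encoder 2 is down, Brake 2 is inoperative, Forward e-stop relay 2 offline, Primary resolver 2 is down}; {Forward e-stop relay 2 offline, Motor 2 trips}.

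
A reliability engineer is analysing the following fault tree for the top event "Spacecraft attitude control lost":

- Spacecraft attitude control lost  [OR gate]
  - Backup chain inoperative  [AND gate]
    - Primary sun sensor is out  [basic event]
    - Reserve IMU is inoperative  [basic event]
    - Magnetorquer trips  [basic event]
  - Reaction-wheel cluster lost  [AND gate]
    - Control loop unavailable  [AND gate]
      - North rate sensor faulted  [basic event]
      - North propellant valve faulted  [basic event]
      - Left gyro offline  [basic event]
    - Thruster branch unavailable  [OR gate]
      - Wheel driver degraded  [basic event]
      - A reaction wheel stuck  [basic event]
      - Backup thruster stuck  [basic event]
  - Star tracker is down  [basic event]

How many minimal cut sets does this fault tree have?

5

Backup chain inoperative [AND]: one cut set from each child combined → 1 × 1 × 1 = 1 cut set(s).
Control loop unavailable [AND]: one cut set from each child combined → 1 × 1 × 1 = 1 cut set(s).
Thruster branch unavailable [OR]: union of children's cut sets → 3 cut set(s).
Reaction-wheel cluster lost [AND]: one cut set from each child combined → 1 × 3 = 3 cut set(s).
Spacecraft attitude control lost [OR]: union of children's cut sets → 5 cut set(s).
Minimal cut sets: {Magnetorquer trips, Primary sun sensor is out, Reserve IMU is inoperative}; {Left gyro offline, North propellant valve faulted, North rate sensor faulted, Wheel driver degraded}; {A reaction wheel stuck, Left gyro offline, North propellant valve faulted, North rate sensor faulted}; {Backup thruster stuck, Left gyro offline, North propellant valve faulted, North rate sensor faulted}; {Star tracker is down}.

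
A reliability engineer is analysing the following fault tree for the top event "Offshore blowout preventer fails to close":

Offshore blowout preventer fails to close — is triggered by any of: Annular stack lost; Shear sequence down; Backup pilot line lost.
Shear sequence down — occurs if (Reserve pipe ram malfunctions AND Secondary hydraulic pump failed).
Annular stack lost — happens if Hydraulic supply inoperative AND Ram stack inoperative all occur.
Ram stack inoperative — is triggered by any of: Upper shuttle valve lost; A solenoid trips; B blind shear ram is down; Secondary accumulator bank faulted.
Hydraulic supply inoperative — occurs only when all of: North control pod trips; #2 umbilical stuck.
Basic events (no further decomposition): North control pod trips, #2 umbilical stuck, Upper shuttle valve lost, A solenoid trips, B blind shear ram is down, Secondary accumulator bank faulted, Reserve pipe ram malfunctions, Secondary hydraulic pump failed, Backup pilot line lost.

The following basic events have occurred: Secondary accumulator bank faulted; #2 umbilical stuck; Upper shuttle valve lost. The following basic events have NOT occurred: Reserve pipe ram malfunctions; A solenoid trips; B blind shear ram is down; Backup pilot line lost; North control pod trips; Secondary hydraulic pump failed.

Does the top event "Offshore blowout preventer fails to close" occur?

No

Hydraulic supply inoperative [AND]: North control pod trips=not, #2 umbilical stuck=occurs → not all inputs occur → does not occur.
Ram stack inoperative [OR]: Upper shuttle valve lost=occurs, A solenoid trips=not, B blind shear ram is down=not, Secondary accumulator bank faulted=occurs → at least one input occurs → occurs.
Annular stack lost [AND]: Hydraulic supply inoperative=not, Ram stack inoperative=occurs → not all inputs occur → does not occur.
Shear sequence down [AND]: Reserve pipe ram malfunctions=not, Secondary hydraulic pump failed=not → not all inputs occur → does not occur.
Offshore blowout preventer fails to close [OR]: Annular stack lost=not, Shear sequence down=not, Backup pilot line lost=not → no input occurs → does not occur.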